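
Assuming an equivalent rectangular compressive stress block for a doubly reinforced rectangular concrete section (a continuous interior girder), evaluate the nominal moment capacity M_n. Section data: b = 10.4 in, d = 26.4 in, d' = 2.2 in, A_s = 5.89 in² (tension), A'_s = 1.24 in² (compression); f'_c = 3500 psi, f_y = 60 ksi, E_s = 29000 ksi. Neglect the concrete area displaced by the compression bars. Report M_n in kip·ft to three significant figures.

Assume both steels yield.
a = (A_s − A'_s) f_y/(0.85 f'_c b) = (5.89 − 1.24) × 60/(0.85 × 3.5 × 10.4) = 9.017 in.
c = a/β₁ = 9.017/0.85 = 10.608 in; ε'_s = 0.003(c − d')/c = 0.0024 ≥ ε_y = 0.0021, so the compression steel yields.
M_n = (A_s − A'_s) f_y (d − a/2) + A'_s f_y (d − d') = 279 × (26.4 − 4.5085) + 74.4 × (26.4 − 2.2) = 6107.7 + 1800.5 = 7908.2 kip·in = 7908.2/12 = 659.02 kip·ft.

M_n ≈ 659 kip·ft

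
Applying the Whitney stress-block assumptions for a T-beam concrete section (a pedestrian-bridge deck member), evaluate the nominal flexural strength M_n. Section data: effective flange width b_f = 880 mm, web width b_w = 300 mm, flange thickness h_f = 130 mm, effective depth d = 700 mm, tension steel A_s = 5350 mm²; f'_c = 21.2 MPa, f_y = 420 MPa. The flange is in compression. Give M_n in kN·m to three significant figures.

Tension: T = A_s f_y = 5350 × 420 = 2247000 N.
Try a within the flange: a = T/(0.85 f'_c b_f) = 2247000/(0.85 × 21.2 × 880) = 141.70 mm.
a = 141.70 > h_f = 130 mm: the block extends into the web. Split into flange-overhang and web parts.
C_f = 0.85 f'_c (b_f − b_w) h_f = 0.85 × 21.2 × (880 − 300) × 130 = 1358708 N.
Remaining web compression depth: a_w = (T − C_f)/(0.85 f'_c b_w) = (2247000 − 1358708)/(0.85 × 21.2 × 300) = 164.32 mm.
M_n = C_f(d − h_f/2) + (T − C_f)(d − a_w/2) = 1358708 × (700 − 65) + 888292 × (700 − 82.16) = 862.78 + 548.82 = 1411.60 × 10⁶ N·mm.
M_n = 1411.60 kN·m.

M_n ≈ 1410 kN·m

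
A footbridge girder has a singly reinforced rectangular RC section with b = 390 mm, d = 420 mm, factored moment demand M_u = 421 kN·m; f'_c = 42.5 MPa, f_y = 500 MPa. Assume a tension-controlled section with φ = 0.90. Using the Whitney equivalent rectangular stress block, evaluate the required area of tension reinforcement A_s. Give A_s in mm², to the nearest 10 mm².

M_n = M_u/φ = 421/0.90 = 467.778 kN·m.
With M_n = 0.85 f'_c a b (d − a/2), solve the quadratic for a:
a = d − √(d² − 2M_n/(0.85 f'_c b)) = 420 − √(420² − 2 × 467.778×10⁶/(0.85 × 42.5 × 390)) = 88.34 mm.
A_s = 0.85 f'_c a b / f_y = 0.85 × 42.5 × 88.34 × 390 / 500 = 2489.2 mm².

A_s ≈ 2490 mm²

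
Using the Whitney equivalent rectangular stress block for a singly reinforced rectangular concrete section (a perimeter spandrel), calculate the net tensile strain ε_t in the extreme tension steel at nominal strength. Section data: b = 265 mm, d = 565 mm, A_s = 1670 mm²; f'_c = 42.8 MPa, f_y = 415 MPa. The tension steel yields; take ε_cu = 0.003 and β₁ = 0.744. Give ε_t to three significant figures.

a = A_s f_y/(0.85 f'_c b) = 71.89 mm.
β₁ = 0.744, so c = a/β₁ = 71.89/0.744 = 96.63 mm.
From the linear strain diagram with ε_cu = 0.003: ε_t = 0.003 (d − c)/c = 0.003 × (565 − 96.63)/96.63 = 0.0145.
Since ε_t ≥ 0.005, the section is tension-controlled.

ε_t ≈ 0.0145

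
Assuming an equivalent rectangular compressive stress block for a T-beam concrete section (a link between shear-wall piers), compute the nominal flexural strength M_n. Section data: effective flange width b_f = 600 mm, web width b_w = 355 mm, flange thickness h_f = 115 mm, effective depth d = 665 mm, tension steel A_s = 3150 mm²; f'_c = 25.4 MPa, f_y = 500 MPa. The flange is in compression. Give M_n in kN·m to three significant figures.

Tension: T = A_s f_y = 3150 × 500 = 1575000 N.
Try a within the flange: a = T/(0.85 f'_c b_f) = 1575000/(0.85 × 25.4 × 600) = 121.58 mm.
a = 121.58 > h_f = 115 mm: the block extends into the web. Split into flange-overhang and web parts.
C_f = 0.85 f'_c (b_f − b_w) h_f = 0.85 × 25.4 × (600 − 355) × 115 = 608298 N.
Remaining web compression depth: a_w = (T − C_f)/(0.85 f'_c b_w) = (1575000 − 608298)/(0.85 × 25.4 × 355) = 126.13 mm.
M_n = C_f(d − h_f/2) + (T − C_f)(d − a_w/2) = 608298 × (665 − 57.5) + 966702 × (665 − 63.065) = 369.54 + 581.89 = 951.43 × 10⁶ N·mm.
M_n = 951.43 kN·m.

M_n ≈ 951 kN·m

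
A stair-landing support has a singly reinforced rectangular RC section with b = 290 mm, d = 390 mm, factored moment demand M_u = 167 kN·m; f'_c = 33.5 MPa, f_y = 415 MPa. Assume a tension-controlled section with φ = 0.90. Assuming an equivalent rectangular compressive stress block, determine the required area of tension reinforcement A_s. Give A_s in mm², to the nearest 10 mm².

A_s ≈ 1250 mm²

M_n = M_u/φ = 167/0.90 = 185.556 kN·m.
With M_n = 0.85 f'_c a b (d − a/2), solve the quadratic for a:
a = d − √(d² − 2M_n/(0.85 f'_c b)) = 390 − √(390² − 2 × 185.556×10⁶/(0.85 × 33.5 × 290)) = 62.65 mm.
A_s = 0.85 f'_c a b / f_y = 0.85 × 33.5 × 62.65 × 290 / 415 = 1246.6 mm².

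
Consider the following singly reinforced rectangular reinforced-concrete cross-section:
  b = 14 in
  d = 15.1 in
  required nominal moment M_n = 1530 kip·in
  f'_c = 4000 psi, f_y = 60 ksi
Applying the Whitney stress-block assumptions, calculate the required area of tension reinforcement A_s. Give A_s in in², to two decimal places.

From M_n = 0.85 f'_c a b (d − a/2):
a = d − √(d² − 2M_n/(0.85 f'_c b)) = 15.1 − √(15.1² − 2 × 1530/(0.85 × 4 × 14)) = 2.305 in.
A_s = 0.85 f'_c a b / f_y = 0.85 × 4 × 2.305 × 14 / 60 = 1.829 in².

A_s ≈ 1.83 in²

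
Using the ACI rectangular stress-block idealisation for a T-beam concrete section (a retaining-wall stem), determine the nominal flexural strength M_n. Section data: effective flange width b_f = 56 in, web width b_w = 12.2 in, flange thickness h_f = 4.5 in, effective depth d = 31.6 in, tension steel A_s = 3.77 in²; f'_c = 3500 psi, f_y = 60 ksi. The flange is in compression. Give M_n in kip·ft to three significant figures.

Tension: T = A_s f_y = 3.77 × 60 = 226.2 kips.
Try a within the flange: a = T/(0.85 f'_c b_f) = 226.2/(0.85 × 3.5 × 56) = 1.358 in.
Since a = 1.358 ≤ h_f = 4.5 in, the stress block lies entirely in the flange; analyse as a rectangular beam of width b_f.
M_n = T(d − a/2) = 226.2 × (31.6 − 0.679) = 6994.3 kip·in.
M_n = 6994.3/12 = 582.86 kip·ft.

M_n ≈ 583 kip·ft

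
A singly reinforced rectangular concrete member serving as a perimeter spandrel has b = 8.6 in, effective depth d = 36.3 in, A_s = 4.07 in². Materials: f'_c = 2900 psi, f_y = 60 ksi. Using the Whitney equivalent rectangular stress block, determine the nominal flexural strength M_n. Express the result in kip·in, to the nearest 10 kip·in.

M_n ≈ 7460 kip·in

T = A_s f_y = 4.07 × 60 = 244.2 kips.
a = T/(0.85 f'_c b) = 244.2/(0.85 × 2.9 × 8.6) = 11.519 in.
M_n = T(d − a/2) = 244.2 × (36.3 − 5.7595) = 7458.0 kip·in.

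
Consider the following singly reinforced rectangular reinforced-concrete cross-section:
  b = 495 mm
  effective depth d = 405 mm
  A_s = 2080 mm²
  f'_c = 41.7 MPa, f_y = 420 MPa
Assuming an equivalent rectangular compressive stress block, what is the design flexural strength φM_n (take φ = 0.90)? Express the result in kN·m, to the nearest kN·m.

φM_n ≈ 299 kN·m

T = A_s f_y = 2080 × 420 = 873600 N = 873.6 kN.
From C = T: a = T/(0.85 f'_c b) = 873600/(0.85 × 41.7 × 495) = 49.79 mm.
M_n = T(d − a/2) = 873.6 kN × (405 − 24.895) mm = 332.06 kN·m.
φM_n = 0.90 × 332.06 = 298.85 kN·m.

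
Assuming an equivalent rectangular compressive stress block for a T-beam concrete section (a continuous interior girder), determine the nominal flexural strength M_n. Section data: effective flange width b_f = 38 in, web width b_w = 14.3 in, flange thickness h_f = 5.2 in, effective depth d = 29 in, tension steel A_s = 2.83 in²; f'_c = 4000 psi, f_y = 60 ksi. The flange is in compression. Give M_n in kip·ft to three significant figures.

M_n ≈ 401 kip·ft

Tension: T = A_s f_y = 2.83 × 60 = 169.8 kips.
Try a within the flange: a = T/(0.85 f'_c b_f) = 169.8/(0.85 × 4 × 38) = 1.314 in.
Since a = 1.314 ≤ h_f = 5.2 in, the stress block lies entirely in the flange; analyse as a rectangular beam of width b_f.
M_n = T(d − a/2) = 169.8 × (29 − 0.657) = 4812.6 kip·in.
M_n = 4812.6/12 = 401.05 kip·ft.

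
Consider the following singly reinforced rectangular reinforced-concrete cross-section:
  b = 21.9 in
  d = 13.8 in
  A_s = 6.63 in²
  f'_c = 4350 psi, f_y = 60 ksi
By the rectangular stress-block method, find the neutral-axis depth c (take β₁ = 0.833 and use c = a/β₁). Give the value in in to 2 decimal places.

c ≈ 5.90 in

T = A_s f_y = 6.63 × 60 = 397.8 kips.
a = T/(0.85 f'_c b) = 397.8/(0.85 × 4.35 × 21.9) = 4.9126 in.
With β₁ = 0.833, c = a/β₁ = 4.9126/0.833 = 5.90 in.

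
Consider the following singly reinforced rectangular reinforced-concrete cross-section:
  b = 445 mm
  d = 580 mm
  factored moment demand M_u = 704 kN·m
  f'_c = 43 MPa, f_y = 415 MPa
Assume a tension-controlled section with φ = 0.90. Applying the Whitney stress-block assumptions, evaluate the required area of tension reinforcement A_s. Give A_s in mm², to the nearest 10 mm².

A_s ≈ 3520 mm²

M_n = M_u/φ = 704/0.90 = 782.222 kN·m.
With M_n = 0.85 f'_c a b (d − a/2), solve the quadratic for a:
a = d − √(d² − 2M_n/(0.85 f'_c b)) = 580 − √(580² − 2 × 782.222×10⁶/(0.85 × 43 × 445)) = 89.88 mm.
A_s = 0.85 f'_c a b / f_y = 0.85 × 43 × 89.88 × 445 / 415 = 3522.6 mm².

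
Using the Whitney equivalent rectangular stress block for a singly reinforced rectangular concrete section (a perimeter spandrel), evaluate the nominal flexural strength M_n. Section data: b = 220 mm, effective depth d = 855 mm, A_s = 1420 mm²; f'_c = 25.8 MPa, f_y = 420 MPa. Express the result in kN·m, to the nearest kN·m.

M_n ≈ 473 kN·m

T = A_s f_y = 1420 × 420 = 596400 N = 596.4 kN.
From C = T: a = T/(0.85 f'_c b) = 596400/(0.85 × 25.8 × 220) = 123.62 mm.
M_n = T(d − a/2) = 596.4 kN × (855 − 61.81) mm = 473.06 kN·m.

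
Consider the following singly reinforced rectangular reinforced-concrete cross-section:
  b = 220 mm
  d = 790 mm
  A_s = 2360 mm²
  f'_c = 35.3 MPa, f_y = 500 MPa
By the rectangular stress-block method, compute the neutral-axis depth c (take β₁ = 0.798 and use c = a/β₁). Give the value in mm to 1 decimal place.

c ≈ 224.0 mm

T = A_s f_y = 2360 × 500 = 1180000 N = 1180 kN.
Setting C = 0.85 f'_c a b equal to T: a = 1180000/(0.85 × 35.3 × 220) = 178.758 mm.
With β₁ = 0.798, c = a/β₁ = 178.758/0.798 = 224.0 mm.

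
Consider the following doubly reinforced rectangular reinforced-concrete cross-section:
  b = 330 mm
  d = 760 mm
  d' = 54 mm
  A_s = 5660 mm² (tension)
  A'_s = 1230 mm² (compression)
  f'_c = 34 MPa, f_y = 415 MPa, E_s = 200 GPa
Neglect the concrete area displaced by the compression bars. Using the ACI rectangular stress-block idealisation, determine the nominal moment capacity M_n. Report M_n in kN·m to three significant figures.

M_n ≈ 1580 kN·m

Assume both tension and compression steel yield.
Net tension couple steel: A_s − A'_s = 4430 mm².
a = (A_s − A'_s) f_y / (0.85 f'_c b) = 1838450/(0.85 × 34 × 330) = 192.77 mm.
c = a/β₁ = 192.77/0.807 = 238.87 mm; ε'_s = 0.003(c − d')/c = 0.0023 ≥ f_y/E_s = 0.0021, so compression steel does yield.
M_n = (A_s − A'_s) f_y (d − a/2) + A'_s f_y (d − d') = [1838450 × (760 − 96.385) + 510450 × (760 − 54)] × 10⁻⁶ = 1220.02 + 360.38 = 1580.40 kN·m.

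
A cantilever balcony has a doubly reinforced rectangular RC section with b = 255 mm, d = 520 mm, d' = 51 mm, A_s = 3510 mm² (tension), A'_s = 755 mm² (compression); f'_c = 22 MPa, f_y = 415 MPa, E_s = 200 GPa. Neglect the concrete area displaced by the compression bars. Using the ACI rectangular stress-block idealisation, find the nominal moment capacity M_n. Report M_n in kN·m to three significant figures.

M_n ≈ 604 kN·m

Assume both tension and compression steel yield.
Net tension couple steel: A_s − A'_s = 2755 mm².
a = (A_s − A'_s) f_y / (0.85 f'_c b) = 1143325/(0.85 × 22 × 255) = 239.77 mm.
c = a/β₁ = 239.77/0.85 = 282.08 mm; ε'_s = 0.003(c − d')/c = 0.0025 ≥ f_y/E_s = 0.0021, so compression steel does yield.
M_n = (A_s − A'_s) f_y (d − a/2) + A'_s f_y (d − d') = [1143325 × (520 − 119.885) + 313325 × (520 − 51)] × 10⁻⁶ = 457.46 + 146.95 = 604.41 kN·m.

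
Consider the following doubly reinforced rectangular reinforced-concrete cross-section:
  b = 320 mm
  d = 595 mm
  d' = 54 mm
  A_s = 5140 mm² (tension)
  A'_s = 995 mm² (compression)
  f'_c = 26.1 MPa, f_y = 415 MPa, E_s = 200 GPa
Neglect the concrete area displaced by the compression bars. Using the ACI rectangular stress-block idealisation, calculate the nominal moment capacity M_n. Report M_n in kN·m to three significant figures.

M_n ≈ 1040 kN·m

Assume both tension and compression steel yield.
Net tension couple steel: A_s − A'_s = 4145 mm².
a = (A_s − A'_s) f_y / (0.85 f'_c b) = 1720175/(0.85 × 26.1 × 320) = 242.31 mm.
c = a/β₁ = 242.31/0.85 = 285.07 mm; ε'_s = 0.003(c − d')/c = 0.0024 ≥ f_y/E_s = 0.0021, so compression steel does yield.
M_n = (A_s − A'_s) f_y (d − a/2) + A'_s f_y (d − d') = [1720175 × (595 − 121.155) + 412925 × (595 − 54)] × 10⁻⁶ = 815.10 + 223.39 = 1038.49 kN·m.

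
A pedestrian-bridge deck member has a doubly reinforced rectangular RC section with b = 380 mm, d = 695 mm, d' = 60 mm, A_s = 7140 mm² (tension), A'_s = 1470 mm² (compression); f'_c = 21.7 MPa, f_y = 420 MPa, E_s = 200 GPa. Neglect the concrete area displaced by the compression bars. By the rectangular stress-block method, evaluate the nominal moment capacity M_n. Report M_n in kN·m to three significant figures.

M_n ≈ 1640 kN·m

Assume both tension and compression steel yield.
Net tension couple steel: A_s − A'_s = 5670 mm².
a = (A_s − A'_s) f_y / (0.85 f'_c b) = 2381400/(0.85 × 21.7 × 380) = 339.76 mm.
c = a/β₁ = 339.76/0.85 = 399.72 mm; ε'_s = 0.003(c − d')/c = 0.0025 ≥ f_y/E_s = 0.0021, so compression steel does yield.
M_n = (A_s − A'_s) f_y (d − a/2) + A'_s f_y (d − d') = [2381400 × (695 − 169.88) + 617400 × (695 − 60)] × 10⁻⁶ = 1250.52 + 392.05 = 1642.57 kN·m.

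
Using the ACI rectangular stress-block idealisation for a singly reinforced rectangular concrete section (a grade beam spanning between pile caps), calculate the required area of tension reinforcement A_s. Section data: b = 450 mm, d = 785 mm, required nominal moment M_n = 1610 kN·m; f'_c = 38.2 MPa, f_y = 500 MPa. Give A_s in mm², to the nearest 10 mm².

A_s ≈ 4550 mm²

With M_n = 0.85 f'_c a b (d − a/2), solve the quadratic for a:
a = d − √(d² − 2M_n/(0.85 f'_c b)) = 785 − √(785² − 2 × 1610×10⁶/(0.85 × 38.2 × 450)) = 155.83 mm.
A_s = 0.85 f'_c a b / f_y = 0.85 × 38.2 × 155.83 × 450 / 500 = 4553.8 mm².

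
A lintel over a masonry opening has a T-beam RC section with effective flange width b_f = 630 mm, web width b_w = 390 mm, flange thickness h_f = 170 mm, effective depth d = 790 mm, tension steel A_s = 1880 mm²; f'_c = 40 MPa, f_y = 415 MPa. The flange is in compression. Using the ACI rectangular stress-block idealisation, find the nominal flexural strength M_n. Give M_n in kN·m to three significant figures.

Tension: T = A_s f_y = 1880 × 415 = 780200 N.
Try a within the flange: a = T/(0.85 f'_c b_f) = 780200/(0.85 × 40 × 630) = 36.42 mm.
Since a = 36.42 ≤ h_f = 170 mm, the stress block lies entirely in the flange; analyse as a rectangular beam of width b_f.
M_n = T(d − a/2) = 780200 × (790 − 18.21) = 602.15 × 10⁶ N·mm.
M_n = 602.15 kN·m.

M_n ≈ 602 kN·m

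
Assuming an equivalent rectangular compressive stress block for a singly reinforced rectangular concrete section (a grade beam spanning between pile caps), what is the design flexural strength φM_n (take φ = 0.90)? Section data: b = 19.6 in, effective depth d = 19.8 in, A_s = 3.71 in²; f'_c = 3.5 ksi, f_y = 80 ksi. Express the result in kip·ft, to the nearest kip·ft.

φM_n ≈ 384 kip·ft

T = A_s f_y = 3.71 × 80 = 296.8 kips.
a = T/(0.85 f'_c b) = 296.8/(0.85 × 3.5 × 19.6) = 5.090 in.
M_n = T(d − a/2) = 296.8 × (19.8 − 2.545) = 5121.3 kip·in = 5121.3/12 = 426.78 kip·ft.
φM_n = 0.90 × 426.78 = 384.10 kip·ft.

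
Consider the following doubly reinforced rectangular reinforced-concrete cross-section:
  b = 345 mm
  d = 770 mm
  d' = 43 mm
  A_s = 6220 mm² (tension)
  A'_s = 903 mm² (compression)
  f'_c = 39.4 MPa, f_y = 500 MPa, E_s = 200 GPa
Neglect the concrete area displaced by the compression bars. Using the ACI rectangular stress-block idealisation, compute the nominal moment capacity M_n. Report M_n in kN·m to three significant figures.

Assume both tension and compression steel yield.
Net tension couple steel: A_s − A'_s = 5317 mm².
a = (A_s − A'_s) f_y / (0.85 f'_c b) = 2658500/(0.85 × 39.4 × 345) = 230.09 mm.
c = a/β₁ = 230.09/0.769 = 299.21 mm; ε'_s = 0.003(c − d')/c = 0.0026 ≥ f_y/E_s = 0.0025, so compression steel does yield.
M_n = (A_s − A'_s) f_y (d − a/2) + A'_s f_y (d − d') = [2658500 × (770 − 115.045) + 451500 × (770 − 43)] × 10⁻⁶ = 1741.20 + 328.24 = 2069.44 kN·m.

M_n ≈ 2070 kN·m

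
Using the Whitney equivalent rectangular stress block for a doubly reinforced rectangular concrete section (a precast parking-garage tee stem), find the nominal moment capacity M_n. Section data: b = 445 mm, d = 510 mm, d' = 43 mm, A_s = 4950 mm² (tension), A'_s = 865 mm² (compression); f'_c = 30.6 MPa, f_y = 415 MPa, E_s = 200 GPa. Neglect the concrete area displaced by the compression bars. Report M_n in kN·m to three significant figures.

M_n ≈ 908 kN·m

Assume both tension and compression steel yield.
Net tension couple steel: A_s − A'_s = 4085 mm².
a = (A_s − A'_s) f_y / (0.85 f'_c b) = 1695275/(0.85 × 30.6 × 445) = 146.47 mm.
c = a/β₁ = 146.47/0.831 = 176.26 mm; ε'_s = 0.003(c − d')/c = 0.0023 ≥ f_y/E_s = 0.0021, so compression steel does yield.
M_n = (A_s − A'_s) f_y (d − a/2) + A'_s f_y (d − d') = [1695275 × (510 − 73.235) + 358975 × (510 − 43)] × 10⁻⁶ = 740.44 + 167.64 = 908.08 kN·m.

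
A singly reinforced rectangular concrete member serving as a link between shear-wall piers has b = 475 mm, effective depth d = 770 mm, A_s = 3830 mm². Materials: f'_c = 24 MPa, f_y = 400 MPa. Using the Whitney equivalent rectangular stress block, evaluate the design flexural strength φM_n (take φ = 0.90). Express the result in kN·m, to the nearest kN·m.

φM_n ≈ 953 kN·m

T = A_s f_y = 3830 × 400 = 1532000 N = 1532 kN.
From C = T: a = T/(0.85 f'_c b) = 1532000/(0.85 × 24 × 475) = 158.10 mm.
M_n = T(d − a/2) = 1532 kN × (770 − 79.05) mm = 1058.54 kN·m.
φM_n = 0.90 × 1058.54 = 952.69 kN·m.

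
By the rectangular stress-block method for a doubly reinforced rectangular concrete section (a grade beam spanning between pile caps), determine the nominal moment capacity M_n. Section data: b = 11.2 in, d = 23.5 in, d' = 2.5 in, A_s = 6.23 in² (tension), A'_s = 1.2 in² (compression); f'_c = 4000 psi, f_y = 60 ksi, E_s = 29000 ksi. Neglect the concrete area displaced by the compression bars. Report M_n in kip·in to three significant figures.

M_n ≈ 7410 kip·in

Assume both steels yield.
a = (A_s − A'_s) f_y/(0.85 f'_c b) = (6.23 − 1.2) × 60/(0.85 × 4 × 11.2) = 7.925 in.
c = a/β₁ = 7.925/0.85 = 9.324 in; ε'_s = 0.003(c − d')/c = 0.0022 ≥ ε_y = 0.0021, so the compression steel yields.
M_n = (A_s − A'_s) f_y (d − a/2) + A'_s f_y (d − d') = 301.8 × (23.5 − 3.9625) + 72 × (23.5 − 2.5) = 5896.4 + 1512.0 = 7408.4 kip·in.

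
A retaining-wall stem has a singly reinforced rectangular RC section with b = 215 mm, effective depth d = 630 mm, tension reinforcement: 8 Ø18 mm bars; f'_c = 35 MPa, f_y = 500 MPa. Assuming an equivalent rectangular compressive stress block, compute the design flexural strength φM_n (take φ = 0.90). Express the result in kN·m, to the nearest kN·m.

A_s = 8 × 254 = 2032 mm².
T = A_s f_y = 2032 × 500 = 1016000 N = 1016 kN.
From C = T: a = T/(0.85 f'_c b) = 1016000/(0.85 × 35 × 215) = 158.84 mm.
M_n = T(d − a/2) = 1016 kN × (630 − 79.42) mm = 559.39 kN·m.
φM_n = 0.90 × 559.39 = 503.45 kN·m.

φM_n ≈ 503 kN·m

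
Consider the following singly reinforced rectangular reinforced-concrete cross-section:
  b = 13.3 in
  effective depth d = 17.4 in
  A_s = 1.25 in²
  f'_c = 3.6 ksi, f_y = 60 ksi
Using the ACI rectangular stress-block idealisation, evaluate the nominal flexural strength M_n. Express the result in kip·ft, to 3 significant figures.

M_n ≈ 103 kip·ft

T = A_s f_y = 1.25 × 60 = 75 kips.
a = T/(0.85 f'_c b) = 75/(0.85 × 3.6 × 13.3) = 1.843 in.
M_n = T(d − a/2) = 75 × (17.4 − 0.9215) = 1235.9 kip·in = 1235.9/12 = 102.99 kip·ft.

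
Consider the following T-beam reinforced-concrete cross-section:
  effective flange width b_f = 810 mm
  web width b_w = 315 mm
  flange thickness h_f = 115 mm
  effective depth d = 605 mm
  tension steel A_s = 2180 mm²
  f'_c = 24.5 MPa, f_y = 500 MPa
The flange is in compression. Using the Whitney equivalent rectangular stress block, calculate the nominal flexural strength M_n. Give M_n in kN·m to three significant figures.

Tension: T = A_s f_y = 2180 × 500 = 1090000 N.
Try a within the flange: a = T/(0.85 f'_c b_f) = 1090000/(0.85 × 24.5 × 810) = 64.62 mm.
Since a = 64.62 ≤ h_f = 115 mm, the stress block lies entirely in the flange; analyse as a rectangular beam of width b_f.
M_n = T(d − a/2) = 1090000 × (605 − 32.31) = 624.23 × 10⁶ N·mm.
M_n = 624.23 kN·m.

M_n ≈ 624 kN·m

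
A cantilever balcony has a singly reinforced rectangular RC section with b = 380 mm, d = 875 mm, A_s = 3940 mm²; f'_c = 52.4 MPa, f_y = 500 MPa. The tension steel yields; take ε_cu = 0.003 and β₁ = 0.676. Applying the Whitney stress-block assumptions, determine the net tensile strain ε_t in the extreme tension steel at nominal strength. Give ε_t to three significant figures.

ε_t ≈ 0.0122

a = A_s f_y/(0.85 f'_c b) = 116.39 mm.
β₁ = 0.676, so c = a/β₁ = 116.39/0.676 = 172.17 mm.
From the linear strain diagram with ε_cu = 0.003: ε_t = 0.003 (d − c)/c = 0.003 × (875 − 172.17)/172.17 = 0.0122.
Since ε_t ≥ 0.005, the section is tension-controlled.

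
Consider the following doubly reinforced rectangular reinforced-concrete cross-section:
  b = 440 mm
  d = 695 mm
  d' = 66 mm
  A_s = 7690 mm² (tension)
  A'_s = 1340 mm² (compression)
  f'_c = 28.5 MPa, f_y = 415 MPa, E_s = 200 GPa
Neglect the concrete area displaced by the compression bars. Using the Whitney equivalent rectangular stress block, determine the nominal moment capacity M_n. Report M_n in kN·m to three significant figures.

M_n ≈ 1860 kN·m

Assume both tension and compression steel yield.
Net tension couple steel: A_s − A'_s = 6350 mm².
a = (A_s − A'_s) f_y / (0.85 f'_c b) = 2635250/(0.85 × 28.5 × 440) = 247.23 mm.
c = a/β₁ = 247.23/0.846 = 292.23 mm; ε'_s = 0.003(c − d')/c = 0.0023 ≥ f_y/E_s = 0.0021, so compression steel does yield.
M_n = (A_s − A'_s) f_y (d − a/2) + A'_s f_y (d − d') = [2635250 × (695 − 123.615) + 556100 × (695 − 66)] × 10⁻⁶ = 1505.74 + 349.79 = 1855.53 kN·m.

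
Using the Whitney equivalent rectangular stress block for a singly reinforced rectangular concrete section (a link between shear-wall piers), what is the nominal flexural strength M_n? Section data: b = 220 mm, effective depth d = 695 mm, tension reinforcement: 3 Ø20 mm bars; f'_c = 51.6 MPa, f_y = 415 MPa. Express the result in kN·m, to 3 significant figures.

M_n ≈ 264 kN·m

A_s = 3 × 314 = 942 mm².
T = A_s f_y = 942 × 415 = 390930 N = 390.93 kN.
From C = T: a = T/(0.85 f'_c b) = 390930/(0.85 × 51.6 × 220) = 40.51 mm.
M_n = T(d − a/2) = 390.93 kN × (695 − 20.255) mm = 263.78 kN·m.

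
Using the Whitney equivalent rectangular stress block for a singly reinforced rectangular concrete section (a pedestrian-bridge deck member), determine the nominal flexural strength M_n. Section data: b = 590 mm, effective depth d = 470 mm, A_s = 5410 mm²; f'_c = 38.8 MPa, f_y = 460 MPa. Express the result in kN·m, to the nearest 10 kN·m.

M_n ≈ 1010 kN·m

T = A_s f_y = 5410 × 460 = 2488600 N = 2488.6 kN.
From C = T: a = T/(0.85 f'_c b) = 2488600/(0.85 × 38.8 × 590) = 127.89 mm.
M_n = T(d − a/2) = 2488.6 kN × (470 − 63.945) mm = 1010.51 kN·m.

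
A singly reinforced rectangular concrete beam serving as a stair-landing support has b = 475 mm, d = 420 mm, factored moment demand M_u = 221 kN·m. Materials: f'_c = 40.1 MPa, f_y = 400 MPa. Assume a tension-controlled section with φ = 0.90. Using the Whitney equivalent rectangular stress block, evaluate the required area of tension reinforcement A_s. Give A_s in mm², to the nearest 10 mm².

M_n = M_u/φ = 221/0.90 = 245.556 kN·m.
With M_n = 0.85 f'_c a b (d − a/2), solve the quadratic for a:
a = d − √(d² − 2M_n/(0.85 f'_c b)) = 420 − √(420² − 2 × 245.556×10⁶/(0.85 × 40.1 × 475)) = 37.81 mm.
A_s = 0.85 f'_c a b / f_y = 0.85 × 40.1 × 37.81 × 475 / 400 = 1530.4 mm².

A_s ≈ 1530 mm²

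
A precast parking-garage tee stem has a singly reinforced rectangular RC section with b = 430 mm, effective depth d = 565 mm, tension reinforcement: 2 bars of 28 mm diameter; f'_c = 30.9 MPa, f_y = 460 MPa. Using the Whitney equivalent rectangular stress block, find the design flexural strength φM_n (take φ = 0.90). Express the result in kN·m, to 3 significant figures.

A_s = 2 × 616 = 1232 mm².
T = A_s f_y = 1232 × 460 = 566720 N = 566.72 kN.
From C = T: a = T/(0.85 f'_c b) = 566720/(0.85 × 30.9 × 430) = 50.18 mm.
M_n = T(d − a/2) = 566.72 kN × (565 − 25.09) mm = 305.98 kN·m.
φM_n = 0.90 × 305.98 = 275.38 kN·m.

φM_n ≈ 275 kN·m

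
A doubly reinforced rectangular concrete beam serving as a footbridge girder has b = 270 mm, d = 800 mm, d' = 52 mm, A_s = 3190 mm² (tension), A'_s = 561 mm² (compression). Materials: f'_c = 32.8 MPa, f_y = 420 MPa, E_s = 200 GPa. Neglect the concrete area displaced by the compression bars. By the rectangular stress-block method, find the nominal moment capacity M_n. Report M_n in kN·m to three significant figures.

Assume both tension and compression steel yield.
Net tension couple steel: A_s − A'_s = 2629 mm².
a = (A_s − A'_s) f_y / (0.85 f'_c b) = 1104180/(0.85 × 32.8 × 270) = 146.68 mm.
c = a/β₁ = 146.68/0.816 = 179.75 mm; ε'_s = 0.003(c − d')/c = 0.0021 ≥ f_y/E_s = 0.0021, so compression steel does yield.
M_n = (A_s − A'_s) f_y (d − a/2) + A'_s f_y (d − d') = [1104180 × (800 − 73.34) + 235620 × (800 − 52)] × 10⁻⁶ = 802.36 + 176.24 = 978.60 kN·m.

M_n ≈ 979 kN·m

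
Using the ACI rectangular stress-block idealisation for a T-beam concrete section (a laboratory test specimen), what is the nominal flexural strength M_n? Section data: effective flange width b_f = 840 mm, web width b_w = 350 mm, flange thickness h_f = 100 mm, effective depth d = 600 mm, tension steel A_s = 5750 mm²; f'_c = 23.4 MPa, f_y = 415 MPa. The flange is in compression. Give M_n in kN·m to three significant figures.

M_n ≈ 1240 kN·m

Tension: T = A_s f_y = 5750 × 415 = 2386250 N.
Try a within the flange: a = T/(0.85 f'_c b_f) = 2386250/(0.85 × 23.4 × 840) = 142.82 mm.
a = 142.82 > h_f = 100 mm: the block extends into the web. Split into flange-overhang and web parts.
C_f = 0.85 f'_c (b_f − b_w) h_f = 0.85 × 23.4 × (840 − 350) × 100 = 974610 N.
Remaining web compression depth: a_w = (T − C_f)/(0.85 f'_c b_w) = (2386250 − 974610)/(0.85 × 23.4 × 350) = 202.78 mm.
M_n = C_f(d − h_f/2) + (T − C_f)(d − a_w/2) = 974610 × (600 − 50) + 1411640 × (600 − 101.39) = 536.04 + 703.86 = 1239.90 × 10⁶ N·mm.
M_n = 1239.90 kN·m.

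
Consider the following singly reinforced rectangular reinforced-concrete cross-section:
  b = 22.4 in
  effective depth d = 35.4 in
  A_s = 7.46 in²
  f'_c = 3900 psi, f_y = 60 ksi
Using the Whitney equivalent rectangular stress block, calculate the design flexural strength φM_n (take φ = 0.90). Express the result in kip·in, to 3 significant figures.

T = A_s f_y = 7.46 × 60 = 447.6 kips.
a = T/(0.85 f'_c b) = 447.6/(0.85 × 3.9 × 22.4) = 6.028 in.
M_n = T(d − a/2) = 447.6 × (35.4 − 3.014) = 14496.0 kip·in.
φM_n = 0.90 × 14496.0 = 13046.4 kip·in.

φM_n ≈ 13000 kip·in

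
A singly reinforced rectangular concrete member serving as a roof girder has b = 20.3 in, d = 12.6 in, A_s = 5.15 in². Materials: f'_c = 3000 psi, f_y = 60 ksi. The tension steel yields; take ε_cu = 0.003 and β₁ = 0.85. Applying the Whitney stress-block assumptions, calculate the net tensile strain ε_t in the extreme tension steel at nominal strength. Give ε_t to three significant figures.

ε_t ≈ 0.00238

a = A_s f_y/(0.85 f'_c b) = 5.969 in.
β₁ = 0.85, so c = a/β₁ = 5.969/0.85 = 7.022 in.
From the linear strain diagram with ε_cu = 0.003: ε_t = 0.003 (d − c)/c = 0.003 × (12.6 − 7.022)/7.022 = 0.00238.
ε_t < 0.004 — the section is over-reinforced for flexure under ACI limits.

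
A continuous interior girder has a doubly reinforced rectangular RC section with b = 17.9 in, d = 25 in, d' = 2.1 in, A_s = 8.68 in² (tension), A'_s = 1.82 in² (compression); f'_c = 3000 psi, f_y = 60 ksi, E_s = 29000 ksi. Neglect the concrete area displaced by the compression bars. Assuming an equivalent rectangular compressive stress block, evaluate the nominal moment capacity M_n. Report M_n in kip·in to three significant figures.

Assume both steels yield.
a = (A_s − A'_s) f_y/(0.85 f'_c b) = (8.68 − 1.82) × 60/(0.85 × 3 × 17.9) = 9.017 in.
c = a/β₁ = 9.017/0.85 = 10.608 in; ε'_s = 0.003(c − d')/c = 0.0024 ≥ ε_y = 0.0021, so the compression steel yields.
M_n = (A_s − A'_s) f_y (d − a/2) + A'_s f_y (d − d') = 411.6 × (25 − 4.5085) + 109.2 × (25 − 2.1) = 8434.3 + 2500.7 = 10935.0 kip·in.

M_n ≈ 10900 kip·in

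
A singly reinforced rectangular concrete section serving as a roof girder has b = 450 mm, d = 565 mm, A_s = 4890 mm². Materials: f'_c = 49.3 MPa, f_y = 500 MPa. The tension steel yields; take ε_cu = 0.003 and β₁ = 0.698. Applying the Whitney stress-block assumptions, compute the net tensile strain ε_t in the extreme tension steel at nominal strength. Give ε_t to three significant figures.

ε_t ≈ 0.00612

a = A_s f_y/(0.85 f'_c b) = 129.66 mm.
β₁ = 0.698, so c = a/β₁ = 129.66/0.698 = 185.76 mm.
From the linear strain diagram with ε_cu = 0.003: ε_t = 0.003 (d − c)/c = 0.003 × (565 − 185.76)/185.76 = 0.00612.
Since ε_t ≥ 0.005, the section is tension-controlled.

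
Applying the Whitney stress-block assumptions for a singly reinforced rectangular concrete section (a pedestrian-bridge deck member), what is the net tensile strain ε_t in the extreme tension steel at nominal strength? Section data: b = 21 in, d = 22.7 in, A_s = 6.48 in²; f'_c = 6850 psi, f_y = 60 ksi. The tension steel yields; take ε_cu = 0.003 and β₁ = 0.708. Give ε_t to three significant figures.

ε_t ≈ 0.0122

a = A_s f_y/(0.85 f'_c b) = 3.180 in.
β₁ = 0.708, so c = a/β₁ = 3.180/0.708 = 4.492 in.
From the linear strain diagram with ε_cu = 0.003: ε_t = 0.003 (d − c)/c = 0.003 × (22.7 − 4.492)/4.492 = 0.0122.
Since ε_t ≥ 0.005, the section is tension-controlled.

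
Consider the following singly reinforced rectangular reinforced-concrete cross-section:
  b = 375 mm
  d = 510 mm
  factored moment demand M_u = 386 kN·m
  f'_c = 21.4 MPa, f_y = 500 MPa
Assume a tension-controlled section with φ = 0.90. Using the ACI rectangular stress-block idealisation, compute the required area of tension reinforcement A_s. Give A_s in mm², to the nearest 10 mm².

A_s ≈ 1960 mm²

M_n = M_u/φ = 386/0.90 = 428.889 kN·m.
With M_n = 0.85 f'_c a b (d − a/2), solve the quadratic for a:
a = d − √(d² − 2M_n/(0.85 f'_c b)) = 510 − √(510² − 2 × 428.889×10⁶/(0.85 × 21.4 × 375)) = 143.46 mm.
A_s = 0.85 f'_c a b / f_y = 0.85 × 21.4 × 143.46 × 375 / 500 = 1957.2 mm².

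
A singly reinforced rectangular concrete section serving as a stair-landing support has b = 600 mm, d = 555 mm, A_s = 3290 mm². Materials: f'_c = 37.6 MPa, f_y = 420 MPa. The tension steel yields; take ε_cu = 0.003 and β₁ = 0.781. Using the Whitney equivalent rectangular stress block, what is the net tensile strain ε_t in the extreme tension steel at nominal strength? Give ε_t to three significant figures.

ε_t ≈ 0.0150

a = A_s f_y/(0.85 f'_c b) = 72.06 mm.
β₁ = 0.781, so c = a/β₁ = 72.06/0.781 = 92.27 mm.
From the linear strain diagram with ε_cu = 0.003: ε_t = 0.003 (d − c)/c = 0.003 × (555 − 92.27)/92.27 = 0.0150.
Since ε_t ≥ 0.005, the section is tension-controlled.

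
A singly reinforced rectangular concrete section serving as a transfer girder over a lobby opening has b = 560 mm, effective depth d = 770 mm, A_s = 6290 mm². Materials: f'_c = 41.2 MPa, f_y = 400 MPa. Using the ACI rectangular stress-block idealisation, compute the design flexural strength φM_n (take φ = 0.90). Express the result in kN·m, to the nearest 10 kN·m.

T = A_s f_y = 6290 × 400 = 2516000 N = 2516 kN.
From C = T: a = T/(0.85 f'_c b) = 2516000/(0.85 × 41.2 × 560) = 128.29 mm.
M_n = T(d − a/2) = 2516 kN × (770 − 64.145) mm = 1775.93 kN·m.
φM_n = 0.90 × 1775.93 = 1598.34 kN·m.

φM_n ≈ 1600 kN·m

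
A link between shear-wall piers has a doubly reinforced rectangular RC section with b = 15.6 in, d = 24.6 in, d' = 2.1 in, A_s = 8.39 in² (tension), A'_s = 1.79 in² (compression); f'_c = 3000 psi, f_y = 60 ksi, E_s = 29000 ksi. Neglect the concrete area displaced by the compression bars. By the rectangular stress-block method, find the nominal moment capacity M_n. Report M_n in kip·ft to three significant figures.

Assume both steels yield.
a = (A_s − A'_s) f_y/(0.85 f'_c b) = (8.39 − 1.79) × 60/(0.85 × 3 × 15.6) = 9.955 in.
c = a/β₁ = 9.955/0.85 = 11.712 in; ε'_s = 0.003(c − d')/c = 0.0025 ≥ ε_y = 0.0021, so the compression steel yields.
M_n = (A_s − A'_s) f_y (d − a/2) + A'_s f_y (d − d') = 396 × (24.6 − 4.9775) + 107.4 × (24.6 − 2.1) = 7770.5 + 2416.5 = 10187.0 kip·in = 10187.0/12 = 848.92 kip·ft.

M_n ≈ 849 kip·ft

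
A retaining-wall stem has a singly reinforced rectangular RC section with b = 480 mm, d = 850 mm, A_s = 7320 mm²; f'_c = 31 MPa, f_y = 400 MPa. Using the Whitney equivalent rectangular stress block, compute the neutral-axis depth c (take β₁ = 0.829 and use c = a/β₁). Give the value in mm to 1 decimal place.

c ≈ 279.3 mm

T = A_s f_y = 7320 × 400 = 2928000 N = 2928 kN.
Setting C = 0.85 f'_c a b equal to T: a = 2928000/(0.85 × 31 × 480) = 231.499 mm.
With β₁ = 0.829, c = a/β₁ = 231.499/0.829 = 279.3 mm.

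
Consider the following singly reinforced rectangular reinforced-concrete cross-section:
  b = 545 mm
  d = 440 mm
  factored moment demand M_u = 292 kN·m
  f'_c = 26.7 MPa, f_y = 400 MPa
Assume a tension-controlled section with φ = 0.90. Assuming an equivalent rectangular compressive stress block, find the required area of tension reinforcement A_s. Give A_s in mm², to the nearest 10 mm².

A_s ≈ 1990 mm²

M_n = M_u/φ = 292/0.90 = 324.444 kN·m.
With M_n = 0.85 f'_c a b (d − a/2), solve the quadratic for a:
a = d − √(d² − 2M_n/(0.85 f'_c b)) = 440 − √(440² − 2 × 324.444×10⁶/(0.85 × 26.7 × 545)) = 64.32 mm.
A_s = 0.85 f'_c a b / f_y = 0.85 × 26.7 × 64.32 × 545 / 400 = 1988.9 mm².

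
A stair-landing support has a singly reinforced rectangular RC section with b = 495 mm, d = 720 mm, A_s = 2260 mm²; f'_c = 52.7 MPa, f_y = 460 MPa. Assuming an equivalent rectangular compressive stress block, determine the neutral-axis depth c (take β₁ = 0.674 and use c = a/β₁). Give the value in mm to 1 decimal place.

T = A_s f_y = 2260 × 460 = 1039600 N = 1039.6 kN.
Setting C = 0.85 f'_c a b equal to T: a = 1039600/(0.85 × 52.7 × 495) = 46.885 mm.
With β₁ = 0.674, c = a/β₁ = 46.885/0.674 = 69.6 mm.

c ≈ 69.6 mm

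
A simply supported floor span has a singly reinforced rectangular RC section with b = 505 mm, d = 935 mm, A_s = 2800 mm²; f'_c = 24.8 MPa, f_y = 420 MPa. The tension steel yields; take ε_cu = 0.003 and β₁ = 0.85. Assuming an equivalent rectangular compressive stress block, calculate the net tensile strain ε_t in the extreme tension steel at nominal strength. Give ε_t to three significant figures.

a = A_s f_y/(0.85 f'_c b) = 110.47 mm.
β₁ = 0.85, so c = a/β₁ = 110.47/0.85 = 129.96 mm.
From the linear strain diagram with ε_cu = 0.003: ε_t = 0.003 (d − c)/c = 0.003 × (935 − 129.96)/129.96 = 0.0186.
Since ε_t ≥ 0.005, the section is tension-controlled.

ε_t ≈ 0.0186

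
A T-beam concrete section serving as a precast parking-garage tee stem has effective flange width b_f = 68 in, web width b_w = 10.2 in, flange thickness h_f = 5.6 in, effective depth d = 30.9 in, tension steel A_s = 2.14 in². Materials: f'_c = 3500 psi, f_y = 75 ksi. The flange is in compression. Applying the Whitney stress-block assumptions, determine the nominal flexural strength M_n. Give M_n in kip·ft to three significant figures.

M_n ≈ 408 kip·ft

Tension: T = A_s f_y = 2.14 × 75 = 160.5 kips.
Try a within the flange: a = T/(0.85 f'_c b_f) = 160.5/(0.85 × 3.5 × 68) = 0.793 in.
Since a = 0.793 ≤ h_f = 5.6 in, the stress block lies entirely in the flange; analyse as a rectangular beam of width b_f.
M_n = T(d − a/2) = 160.5 × (30.9 − 0.3965) = 4895.8 kip·in.
M_n = 4895.8/12 = 407.98 kip·ft.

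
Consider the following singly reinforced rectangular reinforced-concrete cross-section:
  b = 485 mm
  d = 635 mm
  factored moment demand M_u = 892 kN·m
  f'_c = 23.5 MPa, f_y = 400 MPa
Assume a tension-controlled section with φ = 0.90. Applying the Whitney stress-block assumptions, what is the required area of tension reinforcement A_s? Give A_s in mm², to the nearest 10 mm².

A_s ≈ 4590 mm²

M_n = M_u/φ = 892/0.90 = 991.111 kN·m.
With M_n = 0.85 f'_c a b (d − a/2), solve the quadratic for a:
a = d − √(d² − 2M_n/(0.85 f'_c b)) = 635 − √(635² − 2 × 991.111×10⁶/(0.85 × 23.5 × 485)) = 189.34 mm.
A_s = 0.85 f'_c a b / f_y = 0.85 × 23.5 × 189.34 × 485 / 400 = 4585.8 mm².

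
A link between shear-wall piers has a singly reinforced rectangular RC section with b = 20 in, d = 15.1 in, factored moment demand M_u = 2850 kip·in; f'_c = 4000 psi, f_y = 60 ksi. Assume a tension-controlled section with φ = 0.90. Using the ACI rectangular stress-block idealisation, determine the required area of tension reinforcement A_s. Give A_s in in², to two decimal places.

M_n = M_u/φ = 2850/0.90 = 3166.67 kip·in.
From M_n = 0.85 f'_c a b (d − a/2):
a = d − √(d² − 2M_n/(0.85 f'_c b)) = 15.1 − √(15.1² − 2 × 3166.67/(0.85 × 4 × 20)) = 3.487 in.
A_s = 0.85 f'_c a b / f_y = 0.85 × 4 × 3.487 × 20 / 60 = 3.952 in².

A_s ≈ 3.95 in²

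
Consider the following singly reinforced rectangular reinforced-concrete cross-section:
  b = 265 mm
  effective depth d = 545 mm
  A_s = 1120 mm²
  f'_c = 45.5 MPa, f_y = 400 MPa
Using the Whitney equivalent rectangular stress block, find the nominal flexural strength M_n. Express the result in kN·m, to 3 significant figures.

M_n ≈ 234 kN·m

T = A_s f_y = 1120 × 400 = 448000 N = 448 kN.
From C = T: a = T/(0.85 f'_c b) = 448000/(0.85 × 45.5 × 265) = 43.71 mm.
M_n = T(d − a/2) = 448 kN × (545 − 21.855) mm = 234.37 kN·m.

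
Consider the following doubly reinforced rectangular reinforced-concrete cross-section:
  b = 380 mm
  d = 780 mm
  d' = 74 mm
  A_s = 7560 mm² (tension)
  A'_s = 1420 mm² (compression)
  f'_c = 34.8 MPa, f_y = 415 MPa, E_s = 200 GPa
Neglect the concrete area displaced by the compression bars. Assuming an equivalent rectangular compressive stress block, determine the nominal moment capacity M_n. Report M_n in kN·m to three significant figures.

M_n ≈ 2110 kN·m

Assume both tension and compression steel yield.
Net tension couple steel: A_s − A'_s = 6140 mm².
a = (A_s − A'_s) f_y / (0.85 f'_c b) = 2548100/(0.85 × 34.8 × 380) = 226.69 mm.
c = a/β₁ = 226.69/0.801 = 283.01 mm; ε'_s = 0.003(c − d')/c = 0.0022 ≥ f_y/E_s = 0.0021, so compression steel does yield.
M_n = (A_s − A'_s) f_y (d − a/2) + A'_s f_y (d − d') = [2548100 × (780 − 113.345) + 589300 × (780 − 74)] × 10⁻⁶ = 1698.70 + 416.05 = 2114.75 kN·m.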